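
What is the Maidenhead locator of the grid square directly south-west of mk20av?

Longitude subsquare a = 0; −1 → -1, wraps to 23 = x, carry into square.
Longitude square 2; −1 → 1.
Latitude subsquare v = 21; −1 → 20 = u.

MK10xu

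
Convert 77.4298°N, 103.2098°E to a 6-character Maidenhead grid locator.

Add 180° to longitude and 90° to latitude: 283.2098, 167.4298.
Field: 283.2098/20 → 14 → O, 167.4298/10 → 16 → Q; chars OQ.
Square: 3.2098/2 → 1, 7.4298/1 → 7; chars 17.
Subsquare: 1.2098/0.0833333 → 14 → o, 0.4298/0.0416667 → 10 → k; chars ok.

OQ17ok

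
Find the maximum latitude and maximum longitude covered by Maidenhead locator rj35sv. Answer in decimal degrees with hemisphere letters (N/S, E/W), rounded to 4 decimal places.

5.9167° N, 167.5833° E

Field R=17, J=9: +17·20° lon, +9·10° lat → SW at lon 160°, lat 0°.
Square 3, 5: +3·2° lon, +5·1° lat → SW at lon 166°, lat 5°.
Subsquare s=18, v=21: +18·0.0833333° lon, +21·0.0416667° lat → SW at lon 167.5°, lat 5.875°.
Cell spans 0.0833333° lon × 0.0416667° lat. NE corner is SW corner plus one full cell.
latitude 5.9167° N, longitude 167.5833° E.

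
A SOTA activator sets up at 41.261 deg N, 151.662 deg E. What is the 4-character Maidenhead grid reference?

QN51

Add 180° to longitude and 90° to latitude: 331.66, 131.26.
Field: 331.66/20 → 16 → Q, 131.26/10 → 13 → N; chars QN.
Square: 11.66/2 → 5, 1.26/1 → 1; chars 51.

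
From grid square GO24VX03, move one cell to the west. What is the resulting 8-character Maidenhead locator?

Longitude extended square 0; −1 → -1, wraps to 9, carry into subsquare.
Longitude subsquare v = 21; −1 → 20 = u.
The latitude characters are unchanged.

GO24ux93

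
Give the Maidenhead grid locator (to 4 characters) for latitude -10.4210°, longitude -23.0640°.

Offset from 180°W / 90°S: lon 156.94°, lat 79.58°.
Field: lon ⌊156.94/20⌋ = 7 → H; lat ⌊79.58/10⌋ = 7 → H.
Square: lon ⌊16.94/2⌋ = 8; lat ⌊9.58/1⌋ = 9.

HH89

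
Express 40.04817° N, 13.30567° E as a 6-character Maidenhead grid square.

Offset from 180°W / 90°S: lon 193.3057°, lat 130.0482°.
Field: 193.3057/20 → 9 → J, 130.0482/10 → 13 → N; chars JN.
Square: 13.3057/2 → 6, 0.0482/1 → 0; chars 60.
Subsquare: 1.3057/0.0833333 → 15 → p, 0.0482/0.0416667 → 1 → b; chars pb.

JN60pb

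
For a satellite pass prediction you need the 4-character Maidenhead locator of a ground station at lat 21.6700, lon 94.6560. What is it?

Add 180° to longitude and 90° to latitude: 274.66, 111.67.
Field (20°×10°, letters A–R): lon ⌊274.66/20⌋ = 13 → N; lat ⌊111.67/10⌋ = 11 → L.
Square (2°×1°, digits 0–9): lon ⌊14.66/2⌋ = 7; lat ⌊1.67/1⌋ = 1.

NL71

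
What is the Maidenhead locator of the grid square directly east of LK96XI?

Longitude subsquare x = 23; +1 → 24, wraps to 0 = a, carry into square.
Longitude square 9; +1 → 10, wraps to 0, carry into field.
Longitude field L = 11; +1 → 12 = M.
The latitude characters are unchanged.

MK06ai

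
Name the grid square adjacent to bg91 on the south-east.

CG00

Longitude square 9; +1 → 10, wraps to 0, carry into field.
Longitude field B = 1; +1 → 2 = C.
Latitude square 1; −1 → 0.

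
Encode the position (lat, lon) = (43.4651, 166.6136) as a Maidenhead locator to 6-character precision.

RN33hl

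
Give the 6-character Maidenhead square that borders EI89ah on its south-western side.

Longitude subsquare a = 0; −1 → -1, wraps to 23 = x, carry into square.
Longitude square 8; −1 → 7.
Latitude subsquare h = 7; −1 → 6 = g.

EI79xg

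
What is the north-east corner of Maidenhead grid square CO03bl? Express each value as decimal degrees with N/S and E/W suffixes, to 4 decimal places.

Field C=2, O=14: +2·20° lon, +14·10° lat → SW at lon -140°, lat 50°.
Square 0, 3: +0·2° lon, +3·1° lat → SW at lon -140°, lat 53°.
Subsquare b=1, l=11: +1·0.0833333° lon, +11·0.0416667° lat → SW at lon -139.917°, lat 53.4583°.
Cell spans 0.0833333° lon × 0.0416667° lat. NE corner is SW corner plus one full cell.
latitude 53.5000° N, longitude 139.8333° W.

53.5000° N, 139.8333° W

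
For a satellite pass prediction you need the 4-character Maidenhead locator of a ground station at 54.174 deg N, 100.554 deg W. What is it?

DO94

Shift to the Maidenhead origin (180°W, 90°S): lon 79.45, lat 144.17.
Field: 79.45/20 → 3 → D, 144.17/10 → 14 → O; chars DO.
Square: 19.45/2 → 9, 4.17/1 → 4; chars 94.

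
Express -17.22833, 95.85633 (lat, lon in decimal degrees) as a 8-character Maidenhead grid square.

Add 180° to longitude and 90° to latitude: 275.85633, 72.77167.
Field (20°×10°, letters A–R): 275.85633/20 → 13 → N, 72.77167/10 → 7 → H; chars NH.
Square (2°×1°, digits 0–9): 15.85633/2 → 7, 2.77167/1 → 2; chars 72.
Subsquare (5′×2.5′, letters a–x): 1.85633/0.0833333 → 22 → w, 0.77167/0.0416667 → 18 → s; chars ws.
Extended square (30″×15″, digits 0–9): 0.02300/0.00833333 → 2, 0.02167/0.00416667 → 5; chars 25.

NH72ws25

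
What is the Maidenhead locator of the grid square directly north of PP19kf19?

Latitude extended square 9; +1 → 10, wraps to 0, carry into subsquare.
Latitude subsquare f = 5; +1 → 6 = g.
The longitude characters are unchanged.

PP19kg10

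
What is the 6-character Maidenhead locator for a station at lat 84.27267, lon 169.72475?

Shift to the Maidenhead origin (180°W, 90°S): lon 349.7247, lat 174.2727.
Field (20°×10°, letters A–R): lon ⌊349.7247/20⌋ = 17 → R; lat ⌊174.2727/10⌋ = 17 → R.
Square (2°×1°, digits 0–9): lon ⌊9.7247/2⌋ = 4; lat ⌊4.2727/1⌋ = 4.
Subsquare (5′×2.5′, letters a–x): lon ⌊1.7247/0.0833333⌋ = 20 → u; lat ⌊0.2727/0.0416667⌋ = 6 → g.

RR44ug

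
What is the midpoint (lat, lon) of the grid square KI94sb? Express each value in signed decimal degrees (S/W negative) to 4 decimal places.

-5.9375, 39.5417

Field K=10, I=8: +10·20° lon, +8·10° lat → SW at lon 20°, lat -10°.
Square 9, 4: +9·2° lon, +4·1° lat → SW at lon 38°, lat -6°.
Subsquare s=18, b=1: +18·0.0833333° lon, +1·0.0416667° lat → SW at lon 39.5°, lat -5.95833°.
Cell spans 0.0833333° lon × 0.0416667° lat. Centre is SW corner plus half of each.
latitude -5.9375, longitude 39.5417.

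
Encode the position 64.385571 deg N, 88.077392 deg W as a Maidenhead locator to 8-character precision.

EP54xj02

Shift to the Maidenhead origin (180°W, 90°S): lon 91.92261, lat 154.38557.
Field: 91.92261/20 → 4 → E, 154.38557/10 → 15 → P; chars EP.
Square: 11.92261/2 → 5, 4.38557/1 → 4; chars 54.
Subsquare: 1.92261/0.0833333 → 23 → x, 0.38557/0.0416667 → 9 → j; chars xj.
Extended square: 0.00594/0.00833333 → 0, 0.01057/0.00416667 → 2; chars 02.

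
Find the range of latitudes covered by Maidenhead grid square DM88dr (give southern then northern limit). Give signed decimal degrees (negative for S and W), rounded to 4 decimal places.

Field D=3, M=12: +3·20° lon, +12·10° lat → SW at lon -120°, lat 30°.
Square 8, 8: +8·2° lon, +8·1° lat → SW at lon -104°, lat 38°.
Subsquare d=3, r=17: +3·0.0833333° lon, +17·0.0416667° lat → SW at lon -103.75°, lat 38.7083°.
Cell spans 0.0833333° lon × 0.0416667° lat.
south 38.7083, north 38.7500.

38.7083, 38.7500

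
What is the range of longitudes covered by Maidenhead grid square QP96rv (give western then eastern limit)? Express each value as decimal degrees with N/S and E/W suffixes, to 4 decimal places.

159.4167° E, 159.5000° E

Field Q=16, P=15: +16·20° lon, +15·10° lat → SW at lon 140°, lat 60°.
Square 9, 6: +9·2° lon, +6·1° lat → SW at lon 158°, lat 66°.
Subsquare r=17, v=21: +17·0.0833333° lon, +21·0.0416667° lat → SW at lon 159.417°, lat 66.875°.
Cell spans 0.0833333° lon × 0.0416667° lat.
west 159.4167° E, east 159.5000° E.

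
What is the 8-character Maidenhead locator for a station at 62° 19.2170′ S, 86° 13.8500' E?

Add 180° to longitude and 90° to latitude: 266.23083, 27.67972.
Field: lon ⌊266.23083/20⌋ = 13 → N; lat ⌊27.67972/10⌋ = 2 → C.
Square: lon ⌊6.23083/2⌋ = 3; lat ⌊7.67972/1⌋ = 7.
Subsquare: lon ⌊0.23083/0.0833333⌋ = 2 → c; lat ⌊0.67972/0.0416667⌋ = 16 → q.
Extended square: lon ⌊0.06417/0.00833333⌋ = 7; lat ⌊0.01305/0.00416667⌋ = 3.

NC37cq73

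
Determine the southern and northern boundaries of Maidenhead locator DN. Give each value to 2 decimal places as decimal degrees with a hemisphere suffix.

Field D=3, N=13: +3·20° lon, +13·10° lat → SW at lon -120°, lat 40°.
Cell spans 20° lon × 10° lat.
south 40.00° N, north 50.00° N.

40.00° N, 50.00° N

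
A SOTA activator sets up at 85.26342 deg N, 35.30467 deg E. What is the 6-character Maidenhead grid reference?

Offset from 180°W / 90°S: lon 215.3047°, lat 175.2634°.
Field (20°×10°, letters A–R): 215.3047/20 → 10 → K, 175.2634/10 → 17 → R; chars KR.
Square (2°×1°, digits 0–9): 15.3047/2 → 7, 5.2634/1 → 5; chars 75.
Subsquare (5′×2.5′, letters a–x): 1.3047/0.0833333 → 15 → p, 0.2634/0.0416667 → 6 → g; chars pg.

KR75pg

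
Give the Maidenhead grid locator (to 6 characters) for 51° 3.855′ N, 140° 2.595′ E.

Offset from 180°W / 90°S: lon 320.0433°, lat 141.0643°.
Field: 320.0433/20 → 16 → Q, 141.0643/10 → 14 → O; chars QO.
Square: 0.0433/2 → 0, 1.0643/1 → 1; chars 01.
Subsquare: 0.0433/0.0833333 → 0 → a, 0.0643/0.0416667 → 1 → b; chars ab.

QO01ab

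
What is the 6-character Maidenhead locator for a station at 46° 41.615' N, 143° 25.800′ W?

Shift to the Maidenhead origin (180°W, 90°S): lon 36.5700, lat 136.6936.
Field (20°×10°, letters A–R): 36.5700/20 → 1 → B, 136.6936/10 → 13 → N; chars BN.
Square (2°×1°, digits 0–9): 16.5700/2 → 8, 6.6936/1 → 6; chars 86.
Subsquare (5′×2.5′, letters a–x): 0.5700/0.0833333 → 6 → g, 0.6936/0.0416667 → 16 → q; chars gq.

BN86gq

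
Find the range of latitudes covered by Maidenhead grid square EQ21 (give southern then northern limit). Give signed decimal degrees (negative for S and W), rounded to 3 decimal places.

71.000, 72.000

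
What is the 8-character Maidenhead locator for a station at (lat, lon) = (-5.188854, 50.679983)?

LI54it14

Add 180° to longitude and 90° to latitude: 230.67998, 84.81115.
Field: lon ⌊230.67998/20⌋ = 11 → L; lat ⌊84.81115/10⌋ = 8 → I.
Square: lon ⌊10.67998/2⌋ = 5; lat ⌊4.81115/1⌋ = 4.
Subsquare: lon ⌊0.67998/0.0833333⌋ = 8 → i; lat ⌊0.81115/0.0416667⌋ = 19 → t.
Extended square: lon ⌊0.01332/0.00833333⌋ = 1; lat ⌊0.01948/0.00416667⌋ = 4.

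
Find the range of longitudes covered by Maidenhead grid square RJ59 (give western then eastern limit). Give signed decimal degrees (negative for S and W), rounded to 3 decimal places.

Field R=17, J=9: +17·20° lon, +9·10° lat → SW at lon 160°, lat 0°.
Square 5, 9: +5·2° lon, +9·1° lat → SW at lon 170°, lat 9°.
Cell spans 2° lon × 1° lat.
west 170.000, east 172.000.

170.000, 172.000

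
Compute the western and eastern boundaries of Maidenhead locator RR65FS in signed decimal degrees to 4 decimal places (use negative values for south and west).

172.4167, 172.5000

Field R=17, R=17: +17·20° lon, +17·10° lat → SW at lon 160°, lat 80°.
Square 6, 5: +6·2° lon, +5·1° lat → SW at lon 172°, lat 85°.
Subsquare f=5, s=18: +5·0.0833333° lon, +18·0.0416667° lat → SW at lon 172.417°, lat 85.75°.
Cell spans 0.0833333° lon × 0.0416667° lat.
west 172.4167, east 172.5000.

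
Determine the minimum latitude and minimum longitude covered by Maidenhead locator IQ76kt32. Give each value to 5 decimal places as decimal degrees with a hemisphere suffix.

Field I=8, Q=16: +8·20° lon, +16·10° lat → SW at lon -20°, lat 70°.
Square 7, 6: +7·2° lon, +6·1° lat → SW at lon -6°, lat 76°.
Subsquare k=10, t=19: +10·0.0833333° lon, +19·0.0416667° lat → SW at lon -5.16667°, lat 76.7917°.
Extended square 3, 2: +3·0.00833333° lon, +2·0.00416667° lat → SW at lon -5.14167°, lat 76.8°.
latitude 76.80000° N, longitude 5.14167° W.

76.80000° N, 5.14167° W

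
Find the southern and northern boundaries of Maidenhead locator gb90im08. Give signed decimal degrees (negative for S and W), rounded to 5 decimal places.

-79.46667, -79.46250

Field G=6, B=1: +6·20° lon, +1·10° lat → SW at lon -60°, lat -80°.
Square 9, 0: +9·2° lon, +0·1° lat → SW at lon -42°, lat -80°.
Subsquare i=8, m=12: +8·0.0833333° lon, +12·0.0416667° lat → SW at lon -41.3333°, lat -79.5°.
Extended square 0, 8: +0·0.00833333° lon, +8·0.00416667° lat → SW at lon -41.3333°, lat -79.4667°.
Cell spans 0.00833333° lon × 0.00416667° lat.
south -79.46667, north -79.46250.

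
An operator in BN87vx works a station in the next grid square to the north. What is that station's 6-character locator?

BN88va

Latitude subsquare x = 23; +1 → 24, wraps to 0 = a, carry into square.
Latitude square 7; +1 → 8.
The longitude characters are unchanged.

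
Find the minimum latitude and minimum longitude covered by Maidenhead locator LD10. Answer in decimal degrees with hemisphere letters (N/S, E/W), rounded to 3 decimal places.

Field L=11, D=3: +11·20° lon, +3·10° lat → SW at lon 40°, lat -60°.
Square 1, 0: +1·2° lon, +0·1° lat → SW at lon 42°, lat -60°.
latitude 60.000° S, longitude 42.000° E.

60.000° S, 42.000° E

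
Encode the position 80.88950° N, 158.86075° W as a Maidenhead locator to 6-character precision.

Offset from 180°W / 90°S: lon 21.1393°, lat 170.8895°.
Field (20°×10°, letters A–R): lon ⌊21.1393/20⌋ = 1 → B; lat ⌊170.8895/10⌋ = 17 → R.
Square (2°×1°, digits 0–9): lon ⌊1.1393/2⌋ = 0; lat ⌊0.8895/1⌋ = 0.
Subsquare (5′×2.5′, letters a–x): lon ⌊1.1393/0.0833333⌋ = 13 → n; lat ⌊0.8895/0.0416667⌋ = 21 → v.

BR00nv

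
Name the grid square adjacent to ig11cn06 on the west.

IG11bn96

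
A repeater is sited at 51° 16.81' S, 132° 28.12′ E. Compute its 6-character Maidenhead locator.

PD68fr

Offset from 180°W / 90°S: lon 312.4687°, lat 38.7198°.
Field (20°×10°, letters A–R): 312.4687/20 → 15 → P, 38.7198/10 → 3 → D; chars PD.
Square (2°×1°, digits 0–9): 12.4687/2 → 6, 8.7198/1 → 8; chars 68.
Subsquare (5′×2.5′, letters a–x): 0.4687/0.0833333 → 5 → f, 0.7198/0.0416667 → 17 → r; chars fr.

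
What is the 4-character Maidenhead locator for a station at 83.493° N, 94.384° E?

NR73

Add 180° to longitude and 90° to latitude: 274.38, 173.49.
Field: 274.38/20 → 13 → N, 173.49/10 → 17 → R; chars NR.
Square: 14.38/2 → 7, 3.49/1 → 3; chars 73.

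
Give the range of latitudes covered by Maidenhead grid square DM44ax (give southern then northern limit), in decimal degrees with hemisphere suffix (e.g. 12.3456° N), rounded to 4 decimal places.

Field D=3, M=12: +3·20° lon, +12·10° lat → SW at lon -120°, lat 30°.
Square 4, 4: +4·2° lon, +4·1° lat → SW at lon -112°, lat 34°.
Subsquare a=0, x=23: +0·0.0833333° lon, +23·0.0416667° lat → SW at lon -112°, lat 34.9583°.
Cell spans 0.0833333° lon × 0.0416667° lat.
south 34.9583° N, north 35.0000° N.

34.9583° N, 35.0000° N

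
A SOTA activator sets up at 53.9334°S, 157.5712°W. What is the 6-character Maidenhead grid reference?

BD16fb

Shift to the Maidenhead origin (180°W, 90°S): lon 22.4288, lat 36.0666.
Field (20°×10°, letters A–R): lon ⌊22.4288/20⌋ = 1 → B; lat ⌊36.0666/10⌋ = 3 → D.
Square (2°×1°, digits 0–9): lon ⌊2.4288/2⌋ = 1; lat ⌊6.0666/1⌋ = 6.
Subsquare (5′×2.5′, letters a–x): lon ⌊0.4288/0.0833333⌋ = 5 → f; lat ⌊0.0666/0.0416667⌋ = 1 → b.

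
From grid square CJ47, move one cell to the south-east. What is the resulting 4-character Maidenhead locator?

CJ56

Longitude square 4; +1 → 5.
Latitude square 7; −1 → 6.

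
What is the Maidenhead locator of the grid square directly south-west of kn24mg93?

KN24mg82

Longitude extended square 9; −1 → 8.
Latitude extended square 3; −1 → 2.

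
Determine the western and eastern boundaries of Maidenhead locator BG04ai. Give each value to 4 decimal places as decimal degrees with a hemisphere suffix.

160.0000° W, 159.9167° W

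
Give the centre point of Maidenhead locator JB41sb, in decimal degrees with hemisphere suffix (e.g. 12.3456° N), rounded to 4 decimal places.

Field J=9, B=1: +9·20° lon, +1·10° lat → SW at lon 0°, lat -80°.
Square 4, 1: +4·2° lon, +1·1° lat → SW at lon 8°, lat -79°.
Subsquare s=18, b=1: +18·0.0833333° lon, +1·0.0416667° lat → SW at lon 9.5°, lat -78.9583°.
Cell spans 0.0833333° lon × 0.0416667° lat. Centre is SW corner plus half of each.
latitude 78.9375° S, longitude 9.5417° E.

78.9375° S, 9.5417° E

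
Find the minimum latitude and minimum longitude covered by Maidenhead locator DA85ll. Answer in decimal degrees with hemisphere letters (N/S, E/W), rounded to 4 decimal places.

84.5417° S, 103.0833° W

Field D=3, A=0: +3·20° lon, +0·10° lat → SW at lon -120°, lat -90°.
Square 8, 5: +8·2° lon, +5·1° lat → SW at lon -104°, lat -85°.
Subsquare l=11, l=11: +11·0.0833333° lon, +11·0.0416667° lat → SW at lon -103.083°, lat -84.5417°.
latitude 84.5417° S, longitude 103.0833° W.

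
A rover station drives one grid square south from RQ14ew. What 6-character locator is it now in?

Latitude subsquare w = 22; −1 → 21 = v.
The longitude characters are unchanged.

RQ14ev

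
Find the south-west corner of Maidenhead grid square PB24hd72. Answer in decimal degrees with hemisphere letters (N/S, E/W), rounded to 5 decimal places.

75.86667° S, 124.64167° E

Field P=15, B=1: +15·20° lon, +1·10° lat → SW at lon 120°, lat -80°.
Square 2, 4: +2·2° lon, +4·1° lat → SW at lon 124°, lat -76°.
Subsquare h=7, d=3: +7·0.0833333° lon, +3·0.0416667° lat → SW at lon 124.583°, lat -75.875°.
Extended square 7, 2: +7·0.00833333° lon, +2·0.00416667° lat → SW at lon 124.642°, lat -75.8667°.
latitude 75.86667° S, longitude 124.64167° E.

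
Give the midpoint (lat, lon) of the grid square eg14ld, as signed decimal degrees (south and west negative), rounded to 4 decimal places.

Field E=4, G=6: +4·20° lon, +6·10° lat → SW at lon -100°, lat -30°.
Square 1, 4: +1·2° lon, +4·1° lat → SW at lon -98°, lat -26°.
Subsquare l=11, d=3: +11·0.0833333° lon, +3·0.0416667° lat → SW at lon -97.0833°, lat -25.875°.
Cell spans 0.0833333° lon × 0.0416667° lat. Centre is SW corner plus half of each.
latitude -25.8542, longitude -97.0417.

-25.8542, -97.0417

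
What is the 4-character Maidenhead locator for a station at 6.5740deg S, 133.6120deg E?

Offset from 180°W / 90°S: lon 313.61°, lat 83.43°.
Field (20°×10°, letters A–R): 313.61/20 → 15 → P, 83.43/10 → 8 → I; chars PI.
Square (2°×1°, digits 0–9): 13.61/2 → 6, 3.43/1 → 3; chars 63.

PI63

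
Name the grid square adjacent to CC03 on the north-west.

BC94

Longitude square 0; −1 → -1, wraps to 9, carry into field.
Longitude field C = 2; −1 → 1 = B.
Latitude square 3; +1 → 4.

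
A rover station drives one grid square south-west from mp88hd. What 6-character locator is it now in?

MP88gc

Longitude subsquare h = 7; −1 → 6 = g.
Latitude subsquare d = 3; −1 → 2 = c.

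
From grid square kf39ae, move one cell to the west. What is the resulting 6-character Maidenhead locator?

Longitude subsquare a = 0; −1 → -1, wraps to 23 = x, carry into square.
Longitude square 3; −1 → 2.
The latitude characters are unchanged.

KF29xe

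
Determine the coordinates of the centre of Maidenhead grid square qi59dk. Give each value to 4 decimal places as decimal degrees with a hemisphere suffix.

0.5625° S, 150.2917° E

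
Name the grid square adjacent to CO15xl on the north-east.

CO25am

Longitude subsquare x = 23; +1 → 24, wraps to 0 = a, carry into square.
Longitude square 1; +1 → 2.
Latitude subsquare l = 11; +1 → 12 = m.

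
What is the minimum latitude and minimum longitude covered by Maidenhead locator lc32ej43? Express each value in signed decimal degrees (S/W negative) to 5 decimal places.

Field L=11, C=2: +11·20° lon, +2·10° lat → SW at lon 40°, lat -70°.
Square 3, 2: +3·2° lon, +2·1° lat → SW at lon 46°, lat -68°.
Subsquare e=4, j=9: +4·0.0833333° lon, +9·0.0416667° lat → SW at lon 46.3333°, lat -67.625°.
Extended square 4, 3: +4·0.00833333° lon, +3·0.00416667° lat → SW at lon 46.3667°, lat -67.6125°.
latitude -67.61250, longitude 46.36667.

-67.61250, 46.36667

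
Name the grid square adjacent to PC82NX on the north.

Latitude subsquare x = 23; +1 → 24, wraps to 0 = a, carry into square.
Latitude square 2; +1 → 3.
The longitude characters are unchanged.

PC83na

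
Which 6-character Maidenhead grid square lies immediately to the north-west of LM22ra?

LM22qb

Longitude subsquare r = 17; −1 → 16 = q.
Latitude subsquare a = 0; +1 → 1 = b.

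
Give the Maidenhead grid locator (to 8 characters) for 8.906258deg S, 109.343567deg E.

Offset from 180°W / 90°S: lon 289.34357°, lat 81.09374°.
Field (20°×10°, letters A–R): lon ⌊289.34357/20⌋ = 14 → O; lat ⌊81.09374/10⌋ = 8 → I.
Square (2°×1°, digits 0–9): lon ⌊9.34357/2⌋ = 4; lat ⌊1.09374/1⌋ = 1.
Subsquare (5′×2.5′, letters a–x): lon ⌊1.34357/0.0833333⌋ = 16 → q; lat ⌊0.09374/0.0416667⌋ = 2 → c.
Extended square (30″×15″, digits 0–9): lon ⌊0.01023/0.00833333⌋ = 1; lat ⌊0.01041/0.00416667⌋ = 2.

OI41qc12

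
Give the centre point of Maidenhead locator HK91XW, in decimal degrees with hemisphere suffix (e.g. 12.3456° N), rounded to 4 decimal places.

Field H=7, K=10: +7·20° lon, +10·10° lat → SW at lon -40°, lat 10°.
Square 9, 1: +9·2° lon, +1·1° lat → SW at lon -22°, lat 11°.
Subsquare x=23, w=22: +23·0.0833333° lon, +22·0.0416667° lat → SW at lon -20.0833°, lat 11.9167°.
Cell spans 0.0833333° lon × 0.0416667° lat. Centre is SW corner plus half of each.
latitude 11.9375° N, longitude 20.0417° W.

11.9375° N, 20.0417° W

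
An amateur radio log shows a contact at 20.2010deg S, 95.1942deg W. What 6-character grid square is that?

EG29jt

Offset from 180°W / 90°S: lon 84.8058°, lat 69.7990°.
Field: 84.8058/20 → 4 → E, 69.7990/10 → 6 → G; chars EG.
Square: 4.8058/2 → 2, 9.7990/1 → 9; chars 29.
Subsquare: 0.8058/0.0833333 → 9 → j, 0.7990/0.0416667 → 19 → t; chars jt.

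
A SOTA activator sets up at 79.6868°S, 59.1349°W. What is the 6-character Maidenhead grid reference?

Offset from 180°W / 90°S: lon 120.8651°, lat 10.3132°.
Field: lon ⌊120.8651/20⌋ = 6 → G; lat ⌊10.3132/10⌋ = 1 → B.
Square: lon ⌊0.8651/2⌋ = 0; lat ⌊0.3132/1⌋ = 0.
Subsquare: lon ⌊0.8651/0.0833333⌋ = 10 → k; lat ⌊0.3132/0.0416667⌋ = 7 → h.

GB00kh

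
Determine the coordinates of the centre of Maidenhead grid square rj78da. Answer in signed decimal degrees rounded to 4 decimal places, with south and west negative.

Field R=17, J=9: +17·20° lon, +9·10° lat → SW at lon 160°, lat 0°.
Square 7, 8: +7·2° lon, +8·1° lat → SW at lon 174°, lat 8°.
Subsquare d=3, a=0: +3·0.0833333° lon, +0·0.0416667° lat → SW at lon 174.25°, lat 8°.
Cell spans 0.0833333° lon × 0.0416667° lat. Centre is SW corner plus half of each.
latitude 8.0208, longitude 174.2917.

8.0208, 174.2917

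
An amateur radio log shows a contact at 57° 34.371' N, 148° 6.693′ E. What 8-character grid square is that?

Add 180° to longitude and 90° to latitude: 328.11155, 147.57285.
Field: 328.11155/20 → 16 → Q, 147.57285/10 → 14 → O; chars QO.
Square: 8.11155/2 → 4, 7.57285/1 → 7; chars 47.
Subsquare: 0.11155/0.0833333 → 1 → b, 0.57285/0.0416667 → 13 → n; chars bn.
Extended square: 0.02822/0.00833333 → 3, 0.03118/0.00416667 → 7; chars 37.

QO47bn37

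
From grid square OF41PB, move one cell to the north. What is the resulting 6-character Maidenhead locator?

OF41pc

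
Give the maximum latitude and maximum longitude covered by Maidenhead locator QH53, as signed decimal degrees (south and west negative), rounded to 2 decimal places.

-16.00, 152.00

Field Q=16, H=7: +16·20° lon, +7·10° lat → SW at lon 140°, lat -20°.
Square 5, 3: +5·2° lon, +3·1° lat → SW at lon 150°, lat -17°.
Cell spans 2° lon × 1° lat. NE corner is SW corner plus one full cell.
latitude -16.00, longitude 152.00.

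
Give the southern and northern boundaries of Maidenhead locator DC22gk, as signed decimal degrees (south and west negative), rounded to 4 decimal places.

Field D=3, C=2: +3·20° lon, +2·10° lat → SW at lon -120°, lat -70°.
Square 2, 2: +2·2° lon, +2·1° lat → SW at lon -116°, lat -68°.
Subsquare g=6, k=10: +6·0.0833333° lon, +10·0.0416667° lat → SW at lon -115.5°, lat -67.5833°.
Cell spans 0.0833333° lon × 0.0416667° lat.
south -67.5833, north -67.5417.

-67.5833, -67.5417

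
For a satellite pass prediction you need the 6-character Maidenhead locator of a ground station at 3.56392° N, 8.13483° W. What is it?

IJ53wn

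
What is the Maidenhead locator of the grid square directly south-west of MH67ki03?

MH67ji92

Longitude extended square 0; −1 → -1, wraps to 9, carry into subsquare.
Longitude subsquare k = 10; −1 → 9 = j.
Latitude extended square 3; −1 → 2.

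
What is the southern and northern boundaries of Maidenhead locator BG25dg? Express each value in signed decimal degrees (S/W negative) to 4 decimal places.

-24.7500, -24.7083

Field B=1, G=6: +1·20° lon, +6·10° lat → SW at lon -160°, lat -30°.
Square 2, 5: +2·2° lon, +5·1° lat → SW at lon -156°, lat -25°.
Subsquare d=3, g=6: +3·0.0833333° lon, +6·0.0416667° lat → SW at lon -155.75°, lat -24.75°.
Cell spans 0.0833333° lon × 0.0416667° lat.
south -24.7500, north -24.7083.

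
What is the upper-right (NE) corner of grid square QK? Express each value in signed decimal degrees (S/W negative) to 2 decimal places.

20.00, 160.00

Field Q=16, K=10: +16·20° lon, +10·10° lat → SW at lon 140°, lat 10°.
Cell spans 20° lon × 10° lat. NE corner is SW corner plus one full cell.
latitude 20.00, longitude 160.00.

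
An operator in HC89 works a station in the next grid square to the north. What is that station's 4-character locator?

Latitude square 9; +1 → 10, wraps to 0, carry into field.
Latitude field C = 2; +1 → 3 = D.
The longitude characters are unchanged.

HD80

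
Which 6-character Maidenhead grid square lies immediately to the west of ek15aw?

Longitude subsquare a = 0; −1 → -1, wraps to 23 = x, carry into square.
Longitude square 1; −1 → 0.
The latitude characters are unchanged.

EK05xw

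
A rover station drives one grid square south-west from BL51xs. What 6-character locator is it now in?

BL51wr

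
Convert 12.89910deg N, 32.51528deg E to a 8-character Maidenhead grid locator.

KK62gv15

Offset from 180°W / 90°S: lon 212.51528°, lat 102.89910°.
Field: 212.51528/20 → 10 → K, 102.89910/10 → 10 → K; chars KK.
Square: 12.51528/2 → 6, 2.89910/1 → 2; chars 62.
Subsquare: 0.51528/0.0833333 → 6 → g, 0.89910/0.0416667 → 21 → v; chars gv.
Extended square: 0.01528/0.00833333 → 1, 0.02410/0.00416667 → 5; chars 15.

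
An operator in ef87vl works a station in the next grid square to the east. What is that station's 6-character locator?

Longitude subsquare v = 21; +1 → 22 = w.
The latitude characters are unchanged.

EF87wl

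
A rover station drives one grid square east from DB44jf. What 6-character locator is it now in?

DB44kf

Longitude subsquare j = 9; +1 → 10 = k.
The latitude characters are unchanged.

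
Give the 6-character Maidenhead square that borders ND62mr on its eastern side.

ND62nr

Longitude subsquare m = 12; +1 → 13 = n.
The latitude characters are unchanged.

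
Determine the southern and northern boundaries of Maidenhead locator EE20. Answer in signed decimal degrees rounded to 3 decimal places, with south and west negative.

-50.000, -49.000

Field E=4, E=4: +4·20° lon, +4·10° lat → SW at lon -100°, lat -50°.
Square 2, 0: +2·2° lon, +0·1° lat → SW at lon -96°, lat -50°.
Cell spans 2° lon × 1° lat.
south -50.000, north -49.000.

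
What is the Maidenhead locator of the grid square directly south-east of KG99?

LG08

Longitude square 9; +1 → 10, wraps to 0, carry into field.
Longitude field K = 10; +1 → 11 = L.
Latitude square 9; −1 → 8.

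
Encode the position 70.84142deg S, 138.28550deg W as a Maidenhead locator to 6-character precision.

Shift to the Maidenhead origin (180°W, 90°S): lon 41.7145, lat 19.1586.
Field: lon ⌊41.7145/20⌋ = 2 → C; lat ⌊19.1586/10⌋ = 1 → B.
Square: lon ⌊1.7145/2⌋ = 0; lat ⌊9.1586/1⌋ = 9.
Subsquare: lon ⌊1.7145/0.0833333⌋ = 20 → u; lat ⌊0.1586/0.0416667⌋ = 3 → d.

CB09ud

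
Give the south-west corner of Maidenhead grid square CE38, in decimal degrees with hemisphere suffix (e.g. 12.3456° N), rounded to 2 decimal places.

Field C=2, E=4: +2·20° lon, +4·10° lat → SW at lon -140°, lat -50°.
Square 3, 8: +3·2° lon, +8·1° lat → SW at lon -134°, lat -42°.
latitude 42.00° S, longitude 134.00° W.

42.00° S, 134.00° W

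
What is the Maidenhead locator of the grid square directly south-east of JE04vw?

Longitude subsquare v = 21; +1 → 22 = w.
Latitude subsquare w = 22; −1 → 21 = v.

JE04wv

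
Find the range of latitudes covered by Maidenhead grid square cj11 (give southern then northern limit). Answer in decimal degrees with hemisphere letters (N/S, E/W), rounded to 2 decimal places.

1.00° N, 2.00° N

Field C=2, J=9: +2·20° lon, +9·10° lat → SW at lon -140°, lat 0°.
Square 1, 1: +1·2° lon, +1·1° lat → SW at lon -138°, lat 1°.
Cell spans 2° lon × 1° lat.
south 1.00° N, north 2.00° N.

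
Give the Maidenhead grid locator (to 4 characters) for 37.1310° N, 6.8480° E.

JM37

Offset from 180°W / 90°S: lon 186.85°, lat 127.13°.
Field: 186.85/20 → 9 → J, 127.13/10 → 12 → M; chars JM.
Square: 6.85/2 → 3, 7.13/1 → 7; chars 37.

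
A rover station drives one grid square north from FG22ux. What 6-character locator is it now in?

Latitude subsquare x = 23; +1 → 24, wraps to 0 = a, carry into square.
Latitude square 2; +1 → 3.
The longitude characters are unchanged.

FG23ua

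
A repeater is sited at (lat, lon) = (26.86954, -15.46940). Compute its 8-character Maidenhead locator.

IL26gu38

Shift to the Maidenhead origin (180°W, 90°S): lon 164.53060, lat 116.86954.
Field: 164.53060/20 → 8 → I, 116.86954/10 → 11 → L; chars IL.
Square: 4.53060/2 → 2, 6.86954/1 → 6; chars 26.
Subsquare: 0.53060/0.0833333 → 6 → g, 0.86954/0.0416667 → 20 → u; chars gu.
Extended square: 0.03060/0.00833333 → 3, 0.03621/0.00416667 → 8; chars 38.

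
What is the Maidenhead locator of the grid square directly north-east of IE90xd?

Longitude subsquare x = 23; +1 → 24, wraps to 0 = a, carry into square.
Longitude square 9; +1 → 10, wraps to 0, carry into field.
Longitude field I = 8; +1 → 9 = J.
Latitude subsquare d = 3; +1 → 4 = e.

JE00ae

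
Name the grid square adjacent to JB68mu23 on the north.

JB68mu24

Latitude extended square 3; +1 → 4.
The longitude characters are unchanged.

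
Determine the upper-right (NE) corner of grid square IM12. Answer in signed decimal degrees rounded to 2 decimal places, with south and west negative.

33.00, -16.00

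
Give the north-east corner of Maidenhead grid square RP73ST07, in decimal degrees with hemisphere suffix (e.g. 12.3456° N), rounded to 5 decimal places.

63.82500° N, 175.50833° E

Field R=17, P=15: +17·20° lon, +15·10° lat → SW at lon 160°, lat 60°.
Square 7, 3: +7·2° lon, +3·1° lat → SW at lon 174°, lat 63°.
Subsquare s=18, t=19: +18·0.0833333° lon, +19·0.0416667° lat → SW at lon 175.5°, lat 63.7917°.
Extended square 0, 7: +0·0.00833333° lon, +7·0.00416667° lat → SW at lon 175.5°, lat 63.8208°.
Cell spans 0.00833333° lon × 0.00416667° lat. NE corner is SW corner plus one full cell.
latitude 63.82500° N, longitude 175.50833° E.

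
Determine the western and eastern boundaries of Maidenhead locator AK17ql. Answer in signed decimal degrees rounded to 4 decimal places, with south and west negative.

-176.6667, -176.5833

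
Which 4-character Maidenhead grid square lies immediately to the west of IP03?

Longitude square 0; −1 → -1, wraps to 9, carry into field.
Longitude field I = 8; −1 → 7 = H.
The latitude characters are unchanged.

HP93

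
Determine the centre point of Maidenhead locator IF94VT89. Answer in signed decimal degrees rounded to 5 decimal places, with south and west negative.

-35.16875, -0.17917

Field I=8, F=5: +8·20° lon, +5·10° lat → SW at lon -20°, lat -40°.
Square 9, 4: +9·2° lon, +4·1° lat → SW at lon -2°, lat -36°.
Subsquare v=21, t=19: +21·0.0833333° lon, +19·0.0416667° lat → SW at lon -0.25°, lat -35.2083°.
Extended square 8, 9: +8·0.00833333° lon, +9·0.00416667° lat → SW at lon -0.183333°, lat -35.1708°.
Cell spans 0.00833333° lon × 0.00416667° lat. Centre is SW corner plus half of each.
latitude -35.16875, longitude -0.17917.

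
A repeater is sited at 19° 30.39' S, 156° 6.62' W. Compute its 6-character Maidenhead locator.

Shift to the Maidenhead origin (180°W, 90°S): lon 23.8897, lat 70.4935.
Field (20°×10°, letters A–R): 23.8897/20 → 1 → B, 70.4935/10 → 7 → H; chars BH.
Square (2°×1°, digits 0–9): 3.8897/2 → 1, 0.4935/1 → 0; chars 10.
Subsquare (5′×2.5′, letters a–x): 1.8897/0.0833333 → 22 → w, 0.4935/0.0416667 → 11 → l; chars wl.

BH10wl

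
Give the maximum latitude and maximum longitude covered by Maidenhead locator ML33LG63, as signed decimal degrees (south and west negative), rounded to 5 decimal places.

23.26667, 66.97500

Field M=12, L=11: +12·20° lon, +11·10° lat → SW at lon 60°, lat 20°.
Square 3, 3: +3·2° lon, +3·1° lat → SW at lon 66°, lat 23°.
Subsquare l=11, g=6: +11·0.0833333° lon, +6·0.0416667° lat → SW at lon 66.9167°, lat 23.25°.
Extended square 6, 3: +6·0.00833333° lon, +3·0.00416667° lat → SW at lon 66.9667°, lat 23.2625°.
Cell spans 0.00833333° lon × 0.00416667° lat. NE corner is SW corner plus one full cell.
latitude 23.26667, longitude 66.97500.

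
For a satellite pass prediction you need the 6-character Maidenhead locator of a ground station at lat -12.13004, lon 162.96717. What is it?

RH17lu

Shift to the Maidenhead origin (180°W, 90°S): lon 342.9672, lat 77.8700.
Field (20°×10°, letters A–R): lon ⌊342.9672/20⌋ = 17 → R; lat ⌊77.8700/10⌋ = 7 → H.
Square (2°×1°, digits 0–9): lon ⌊2.9672/2⌋ = 1; lat ⌊7.8700/1⌋ = 7.
Subsquare (5′×2.5′, letters a–x): lon ⌊0.9672/0.0833333⌋ = 11 → l; lat ⌊0.8700/0.0416667⌋ = 20 → u.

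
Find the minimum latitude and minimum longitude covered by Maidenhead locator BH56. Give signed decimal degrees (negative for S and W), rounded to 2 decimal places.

-14.00, -150.00

Field B=1, H=7: +1·20° lon, +7·10° lat → SW at lon -160°, lat -20°.
Square 5, 6: +5·2° lon, +6·1° lat → SW at lon -150°, lat -14°.
latitude -14.00, longitude -150.00.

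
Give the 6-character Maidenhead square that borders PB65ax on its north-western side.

Longitude subsquare a = 0; −1 → -1, wraps to 23 = x, carry into square.
Longitude square 6; −1 → 5.
Latitude subsquare x = 23; +1 → 24, wraps to 0 = a, carry into square.
Latitude square 5; +1 → 6.

PB56xa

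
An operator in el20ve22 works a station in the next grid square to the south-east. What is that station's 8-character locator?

EL20ve31

Longitude extended square 2; +1 → 3.
Latitude extended square 2; −1 → 1.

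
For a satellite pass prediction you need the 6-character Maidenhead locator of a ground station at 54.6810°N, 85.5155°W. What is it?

EO74fq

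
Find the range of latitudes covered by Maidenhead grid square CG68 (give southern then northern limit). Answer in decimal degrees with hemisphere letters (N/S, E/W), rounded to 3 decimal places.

Field C=2, G=6: +2·20° lon, +6·10° lat → SW at lon -140°, lat -30°.
Square 6, 8: +6·2° lon, +8·1° lat → SW at lon -128°, lat -22°.
Cell spans 2° lon × 1° lat.
south 22.000° S, north 21.000° S.

22.000° S, 21.000° S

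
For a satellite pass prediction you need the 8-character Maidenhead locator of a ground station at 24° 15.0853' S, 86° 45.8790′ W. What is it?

Add 180° to longitude and 90° to latitude: 93.23535, 65.74858.
Field: 93.23535/20 → 4 → E, 65.74858/10 → 6 → G; chars EG.
Square: 13.23535/2 → 6, 5.74858/1 → 5; chars 65.
Subsquare: 1.23535/0.0833333 → 14 → o, 0.74858/0.0416667 → 17 → r; chars or.
Extended square: 0.06868/0.00833333 → 8, 0.04025/0.00416667 → 9; chars 89.

EG65or89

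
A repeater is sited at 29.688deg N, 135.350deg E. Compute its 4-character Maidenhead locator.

PL79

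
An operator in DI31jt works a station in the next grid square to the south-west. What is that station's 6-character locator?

Longitude subsquare j = 9; −1 → 8 = i.
Latitude subsquare t = 19; −1 → 18 = s.

DI31is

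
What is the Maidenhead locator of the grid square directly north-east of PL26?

PL37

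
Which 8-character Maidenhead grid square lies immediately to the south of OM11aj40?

Latitude extended square 0; −1 → -1, wraps to 9, carry into subsquare.
Latitude subsquare j = 9; −1 → 8 = i.
The longitude characters are unchanged.

OM11ai49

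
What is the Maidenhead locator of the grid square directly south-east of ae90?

BD09

Longitude square 9; +1 → 10, wraps to 0, carry into field.
Longitude field A = 0; +1 → 1 = B.
Latitude square 0; −1 → -1, wraps to 9, carry into field.
Latitude field E = 4; −1 → 3 = D.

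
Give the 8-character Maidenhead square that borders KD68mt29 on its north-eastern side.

KD68mu30

Longitude extended square 2; +1 → 3.
Latitude extended square 9; +1 → 10, wraps to 0, carry into subsquare.
Latitude subsquare t = 19; +1 → 20 = u.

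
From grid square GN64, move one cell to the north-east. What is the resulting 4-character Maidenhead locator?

GN75

Longitude square 6; +1 → 7.
Latitude square 4; +1 → 5.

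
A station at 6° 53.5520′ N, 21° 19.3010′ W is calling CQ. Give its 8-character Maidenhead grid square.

HJ96iv14

Shift to the Maidenhead origin (180°W, 90°S): lon 158.67832, lat 96.89253.
Field: 158.67832/20 → 7 → H, 96.89253/10 → 9 → J; chars HJ.
Square: 18.67832/2 → 9, 6.89253/1 → 6; chars 96.
Subsquare: 0.67832/0.0833333 → 8 → i, 0.89253/0.0416667 → 21 → v; chars iv.
Extended square: 0.01165/0.00833333 → 1, 0.01753/0.00416667 → 4; chars 14.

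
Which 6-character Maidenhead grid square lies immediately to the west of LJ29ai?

LJ19xi

Longitude subsquare a = 0; −1 → -1, wraps to 23 = x, carry into square.
Longitude square 2; −1 → 1.
The latitude characters are unchanged.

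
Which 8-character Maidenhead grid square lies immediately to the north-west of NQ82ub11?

NQ82ub02

Longitude extended square 1; −1 → 0.
Latitude extended square 1; +1 → 2.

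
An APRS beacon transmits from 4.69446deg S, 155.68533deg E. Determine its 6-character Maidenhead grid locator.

QI75uh

Add 180° to longitude and 90° to latitude: 335.6853, 85.3055.
Field: 335.6853/20 → 16 → Q, 85.3055/10 → 8 → I; chars QI.
Square: 15.6853/2 → 7, 5.3055/1 → 5; chars 75.
Subsquare: 1.6853/0.0833333 → 20 → u, 0.3055/0.0416667 → 7 → h; chars uh.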